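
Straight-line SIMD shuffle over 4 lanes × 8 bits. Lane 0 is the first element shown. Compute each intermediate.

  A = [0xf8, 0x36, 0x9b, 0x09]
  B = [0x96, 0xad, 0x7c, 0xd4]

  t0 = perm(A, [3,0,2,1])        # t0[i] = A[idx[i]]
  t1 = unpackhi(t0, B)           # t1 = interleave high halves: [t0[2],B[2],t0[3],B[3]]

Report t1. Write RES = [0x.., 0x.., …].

t0 = [0x09, 0xf8, 0x9b, 0x36]
t1 = [0x9b, 0x7c, 0x36, 0xd4]

RES = [0x9b, 0x7c, 0x36, 0xd4]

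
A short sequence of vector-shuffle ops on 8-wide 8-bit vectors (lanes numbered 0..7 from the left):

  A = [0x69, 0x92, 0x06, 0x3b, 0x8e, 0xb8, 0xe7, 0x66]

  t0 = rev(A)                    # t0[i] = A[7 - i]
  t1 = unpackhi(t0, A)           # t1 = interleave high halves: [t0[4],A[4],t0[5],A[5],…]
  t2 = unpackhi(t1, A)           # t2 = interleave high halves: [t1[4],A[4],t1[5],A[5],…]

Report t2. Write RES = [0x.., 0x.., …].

RES = [ 0x92  0x8e  0xe7  0xb8  0x69  0xe7  0x66  0x66 ]

  t0: 66 e7 b8 8e 3b 06 92 69
  t1: 3b 8e 06 b8 92 e7 69 66
  t2: 92 8e e7 b8 69 e7 66 66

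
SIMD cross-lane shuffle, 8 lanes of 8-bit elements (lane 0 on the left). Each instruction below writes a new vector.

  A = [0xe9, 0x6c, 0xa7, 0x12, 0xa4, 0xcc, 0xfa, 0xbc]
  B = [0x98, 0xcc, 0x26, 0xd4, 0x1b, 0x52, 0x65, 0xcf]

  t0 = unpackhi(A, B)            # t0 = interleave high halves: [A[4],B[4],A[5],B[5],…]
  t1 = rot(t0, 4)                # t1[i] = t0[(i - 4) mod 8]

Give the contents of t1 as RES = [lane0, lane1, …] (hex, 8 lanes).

t0 = [0xa4, 0x1b, 0xcc, 0x52, 0xfa, 0x65, 0xbc, 0xcf]
t1 = [0xfa, 0x65, 0xbc, 0xcf, 0xa4, 0x1b, 0xcc, 0x52]

RES = [0xfa, 0x65, 0xbc, 0xcf, 0xa4, 0x1b, 0xcc, 0x52]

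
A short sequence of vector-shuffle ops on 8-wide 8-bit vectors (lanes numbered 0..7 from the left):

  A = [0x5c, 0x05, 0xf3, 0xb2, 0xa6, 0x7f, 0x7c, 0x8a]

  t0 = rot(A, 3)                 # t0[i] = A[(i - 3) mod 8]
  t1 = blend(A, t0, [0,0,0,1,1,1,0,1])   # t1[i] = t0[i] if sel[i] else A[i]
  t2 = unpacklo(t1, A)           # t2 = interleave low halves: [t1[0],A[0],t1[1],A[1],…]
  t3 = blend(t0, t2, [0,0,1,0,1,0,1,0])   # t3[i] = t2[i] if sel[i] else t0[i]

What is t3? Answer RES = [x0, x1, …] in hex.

  t0: 7f 7c 8a 5c 05 f3 b2 a6
  t1: 5c 05 f3 5c 05 f3 7c a6
  t2: 5c 5c 05 05 f3 f3 5c b2
  t3: 7f 7c 05 5c f3 f3 5c a6

RES = [0x7f, 0x7c, 0x05, 0x5c, 0xf3, 0xf3, 0x5c, 0xa6]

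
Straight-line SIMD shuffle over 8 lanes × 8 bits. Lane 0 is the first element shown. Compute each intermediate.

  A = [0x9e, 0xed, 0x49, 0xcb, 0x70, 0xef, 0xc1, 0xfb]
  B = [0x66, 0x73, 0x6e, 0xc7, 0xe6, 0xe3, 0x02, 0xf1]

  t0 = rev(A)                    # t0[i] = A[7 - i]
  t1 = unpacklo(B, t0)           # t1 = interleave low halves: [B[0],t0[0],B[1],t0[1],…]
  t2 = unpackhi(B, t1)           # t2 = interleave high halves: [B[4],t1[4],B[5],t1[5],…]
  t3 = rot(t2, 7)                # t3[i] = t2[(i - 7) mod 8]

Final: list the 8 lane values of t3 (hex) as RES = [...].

RES = [0x6e, 0xe3, 0xef, 0x02, 0xc7, 0xf1, 0x70, 0xe6]

→ t0 |fb|c1|ef|70|cb|49|ed|9e|
→ t1 |66|fb|73|c1|6e|ef|c7|70|
→ t2 |e6|6e|e3|ef|02|c7|f1|70|
→ t3 |6e|e3|ef|02|c7|f1|70|e6|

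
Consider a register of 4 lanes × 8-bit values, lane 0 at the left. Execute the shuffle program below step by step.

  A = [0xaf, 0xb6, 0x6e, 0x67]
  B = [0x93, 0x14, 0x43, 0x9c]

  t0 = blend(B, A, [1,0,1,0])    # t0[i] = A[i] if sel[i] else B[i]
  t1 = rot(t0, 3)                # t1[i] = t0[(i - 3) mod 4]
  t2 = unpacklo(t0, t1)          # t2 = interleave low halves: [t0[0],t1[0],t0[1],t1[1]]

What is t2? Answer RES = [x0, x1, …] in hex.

RES = [ 0xaf  0x14  0x14  0x6e ]

→ t0 |af|14|6e|9c|
→ t1 |14|6e|9c|af|
→ t2 |af|14|14|6e|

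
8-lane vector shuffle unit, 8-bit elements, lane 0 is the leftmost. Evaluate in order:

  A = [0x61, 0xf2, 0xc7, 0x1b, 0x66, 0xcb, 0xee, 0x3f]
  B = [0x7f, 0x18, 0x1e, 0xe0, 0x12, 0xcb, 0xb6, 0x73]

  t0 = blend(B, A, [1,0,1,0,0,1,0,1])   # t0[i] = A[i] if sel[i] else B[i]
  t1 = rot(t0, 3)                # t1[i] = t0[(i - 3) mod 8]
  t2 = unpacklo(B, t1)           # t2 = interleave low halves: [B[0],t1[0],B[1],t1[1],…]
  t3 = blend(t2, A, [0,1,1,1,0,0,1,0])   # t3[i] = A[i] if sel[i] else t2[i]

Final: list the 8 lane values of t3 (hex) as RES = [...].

RES = [ 0x7f  0xf2  0xc7  0x1b  0x1e  0x3f  0xee  0x61 ]

t0 = [0x61, 0x18, 0xc7, 0xe0, 0x12, 0xcb, 0xb6, 0x3f]
t1 = [0xcb, 0xb6, 0x3f, 0x61, 0x18, 0xc7, 0xe0, 0x12]
t2 = [0x7f, 0xcb, 0x18, 0xb6, 0x1e, 0x3f, 0xe0, 0x61]
t3 = [0x7f, 0xf2, 0xc7, 0x1b, 0x1e, 0x3f, 0xee, 0x61]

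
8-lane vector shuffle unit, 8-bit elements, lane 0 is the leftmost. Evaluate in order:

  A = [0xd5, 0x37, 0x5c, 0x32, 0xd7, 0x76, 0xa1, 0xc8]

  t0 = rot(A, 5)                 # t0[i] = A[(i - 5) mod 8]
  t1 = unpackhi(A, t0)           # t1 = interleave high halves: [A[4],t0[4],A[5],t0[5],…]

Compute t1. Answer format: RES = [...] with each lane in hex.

t0 = [0x32, 0xd7, 0x76, 0xa1, 0xc8, 0xd5, 0x37, 0x5c]
t1 = [0xd7, 0xc8, 0x76, 0xd5, 0xa1, 0x37, 0xc8, 0x5c]

RES = [0xd7, 0xc8, 0x76, 0xd5, 0xa1, 0x37, 0xc8, 0x5c]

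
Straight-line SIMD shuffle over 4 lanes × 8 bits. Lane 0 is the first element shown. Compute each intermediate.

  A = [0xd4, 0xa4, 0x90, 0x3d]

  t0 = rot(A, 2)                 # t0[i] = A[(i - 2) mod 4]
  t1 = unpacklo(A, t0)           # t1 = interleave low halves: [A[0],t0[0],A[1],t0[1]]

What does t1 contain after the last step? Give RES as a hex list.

RES = [0xd4, 0x90, 0xa4, 0x3d]

t0 = [0x90, 0x3d, 0xd4, 0xa4]
t1 = [0xd4, 0x90, 0xa4, 0x3d]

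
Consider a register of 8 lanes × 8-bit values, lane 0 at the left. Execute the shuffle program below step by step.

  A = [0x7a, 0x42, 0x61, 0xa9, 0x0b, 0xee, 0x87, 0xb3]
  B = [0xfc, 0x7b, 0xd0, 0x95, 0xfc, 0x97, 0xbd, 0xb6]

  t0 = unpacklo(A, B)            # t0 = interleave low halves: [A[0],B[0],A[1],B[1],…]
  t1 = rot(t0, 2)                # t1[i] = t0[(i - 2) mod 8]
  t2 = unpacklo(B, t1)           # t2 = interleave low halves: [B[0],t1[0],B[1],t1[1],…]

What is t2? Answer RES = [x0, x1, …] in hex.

  t0: 7a fc 42 7b 61 d0 a9 95
  t1: a9 95 7a fc 42 7b 61 d0
  t2: fc a9 7b 95 d0 7a 95 fc

RES = [ 0xfc  0xa9  0x7b  0x95  0xd0  0x7a  0x95  0xfc ]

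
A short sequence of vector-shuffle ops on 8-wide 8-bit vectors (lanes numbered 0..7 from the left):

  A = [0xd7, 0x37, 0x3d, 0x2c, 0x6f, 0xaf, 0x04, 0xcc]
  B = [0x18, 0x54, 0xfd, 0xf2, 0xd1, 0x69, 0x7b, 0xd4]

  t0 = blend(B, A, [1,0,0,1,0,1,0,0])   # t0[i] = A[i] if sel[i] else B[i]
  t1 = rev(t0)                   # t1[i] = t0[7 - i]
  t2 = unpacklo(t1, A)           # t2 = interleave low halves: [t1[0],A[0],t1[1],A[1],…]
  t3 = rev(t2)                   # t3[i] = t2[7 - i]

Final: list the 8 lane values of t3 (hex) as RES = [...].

→ t0 |d7|54|fd|2c|d1|af|7b|d4|
→ t1 |d4|7b|af|d1|2c|fd|54|d7|
→ t2 |d4|d7|7b|37|af|3d|d1|2c|
→ t3 |2c|d1|3d|af|37|7b|d7|d4|

RES = [ 0x2c  0xd1  0x3d  0xaf  0x37  0x7b  0xd7  0xd4 ]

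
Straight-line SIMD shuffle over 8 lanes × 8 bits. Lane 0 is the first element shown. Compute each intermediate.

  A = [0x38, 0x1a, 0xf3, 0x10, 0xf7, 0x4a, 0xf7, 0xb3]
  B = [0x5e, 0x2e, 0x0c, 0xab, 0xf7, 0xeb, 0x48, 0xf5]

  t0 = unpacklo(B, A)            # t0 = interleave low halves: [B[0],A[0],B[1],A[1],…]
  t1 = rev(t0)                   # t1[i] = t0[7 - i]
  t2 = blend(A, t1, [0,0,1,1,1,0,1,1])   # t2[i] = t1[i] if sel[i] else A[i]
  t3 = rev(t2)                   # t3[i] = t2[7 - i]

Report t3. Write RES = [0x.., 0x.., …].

→ t0 |5e|38|2e|1a|0c|f3|ab|10|
→ t1 |10|ab|f3|0c|1a|2e|38|5e|
→ t2 |38|1a|f3|0c|1a|4a|38|5e|
→ t3 |5e|38|4a|1a|0c|f3|1a|38|

RES = [0x5e, 0x38, 0x4a, 0x1a, 0x0c, 0xf3, 0x1a, 0x38]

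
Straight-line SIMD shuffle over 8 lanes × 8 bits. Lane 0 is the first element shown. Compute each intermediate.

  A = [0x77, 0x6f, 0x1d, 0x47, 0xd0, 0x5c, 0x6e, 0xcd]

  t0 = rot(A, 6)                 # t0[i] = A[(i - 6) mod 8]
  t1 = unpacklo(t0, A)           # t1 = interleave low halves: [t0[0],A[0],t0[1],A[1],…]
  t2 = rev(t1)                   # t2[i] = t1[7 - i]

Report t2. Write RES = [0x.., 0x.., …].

RES = [ 0x47  0x5c  0x1d  0xd0  0x6f  0x47  0x77  0x1d ]

→ t0 |1d|47|d0|5c|6e|cd|77|6f|
→ t1 |1d|77|47|6f|d0|1d|5c|47|
→ t2 |47|5c|1d|d0|6f|47|77|1d|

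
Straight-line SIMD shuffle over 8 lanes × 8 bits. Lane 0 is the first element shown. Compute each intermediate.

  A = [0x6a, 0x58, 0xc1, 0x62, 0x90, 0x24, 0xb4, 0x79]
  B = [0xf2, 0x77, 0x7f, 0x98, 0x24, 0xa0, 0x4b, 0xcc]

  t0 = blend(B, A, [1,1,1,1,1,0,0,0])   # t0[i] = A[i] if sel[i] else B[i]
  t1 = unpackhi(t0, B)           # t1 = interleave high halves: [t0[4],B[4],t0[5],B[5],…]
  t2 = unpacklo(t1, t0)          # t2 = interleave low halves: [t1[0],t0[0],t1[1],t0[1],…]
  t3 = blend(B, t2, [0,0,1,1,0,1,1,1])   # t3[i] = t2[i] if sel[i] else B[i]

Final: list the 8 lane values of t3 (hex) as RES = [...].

t0 = [0x6a, 0x58, 0xc1, 0x62, 0x90, 0xa0, 0x4b, 0xcc]
t1 = [0x90, 0x24, 0xa0, 0xa0, 0x4b, 0x4b, 0xcc, 0xcc]
t2 = [0x90, 0x6a, 0x24, 0x58, 0xa0, 0xc1, 0xa0, 0x62]
t3 = [0xf2, 0x77, 0x24, 0x58, 0x24, 0xc1, 0xa0, 0x62]

RES = [0xf2, 0x77, 0x24, 0x58, 0x24, 0xc1, 0xa0, 0x62]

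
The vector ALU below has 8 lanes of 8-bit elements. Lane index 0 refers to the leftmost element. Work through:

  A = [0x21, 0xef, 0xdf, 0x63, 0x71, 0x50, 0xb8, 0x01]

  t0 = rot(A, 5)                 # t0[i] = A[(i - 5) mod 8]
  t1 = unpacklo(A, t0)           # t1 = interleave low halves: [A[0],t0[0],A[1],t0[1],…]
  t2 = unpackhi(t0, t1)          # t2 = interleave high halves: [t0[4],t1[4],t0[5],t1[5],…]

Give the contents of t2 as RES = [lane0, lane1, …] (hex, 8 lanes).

  t0: 63 71 50 b8 01 21 ef df
  t1: 21 63 ef 71 df 50 63 b8
  t2: 01 df 21 50 ef 63 df b8

RES = [0x01, 0xdf, 0x21, 0x50, 0xef, 0x63, 0xdf, 0xb8]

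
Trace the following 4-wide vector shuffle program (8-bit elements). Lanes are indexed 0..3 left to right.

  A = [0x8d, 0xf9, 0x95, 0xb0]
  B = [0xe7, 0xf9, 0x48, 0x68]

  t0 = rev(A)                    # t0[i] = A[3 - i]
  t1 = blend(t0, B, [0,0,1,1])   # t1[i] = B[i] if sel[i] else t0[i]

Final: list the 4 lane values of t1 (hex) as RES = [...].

→ t0 |b0|95|f9|8d|
→ t1 |b0|95|48|68|

RES = [0xb0, 0x95, 0x48, 0x68]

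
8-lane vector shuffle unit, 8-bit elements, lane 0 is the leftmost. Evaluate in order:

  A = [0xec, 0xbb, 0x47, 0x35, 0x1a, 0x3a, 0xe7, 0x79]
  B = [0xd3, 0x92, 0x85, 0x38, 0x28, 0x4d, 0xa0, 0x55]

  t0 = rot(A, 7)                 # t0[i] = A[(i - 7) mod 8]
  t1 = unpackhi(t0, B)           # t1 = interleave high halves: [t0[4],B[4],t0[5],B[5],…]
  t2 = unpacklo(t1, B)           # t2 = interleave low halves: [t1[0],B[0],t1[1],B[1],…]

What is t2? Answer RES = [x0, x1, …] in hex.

RES = [0x3a, 0xd3, 0x28, 0x92, 0xe7, 0x85, 0x4d, 0x38]

t0 = [0xbb, 0x47, 0x35, 0x1a, 0x3a, 0xe7, 0x79, 0xec]
t1 = [0x3a, 0x28, 0xe7, 0x4d, 0x79, 0xa0, 0xec, 0x55]
t2 = [0x3a, 0xd3, 0x28, 0x92, 0xe7, 0x85, 0x4d, 0x38]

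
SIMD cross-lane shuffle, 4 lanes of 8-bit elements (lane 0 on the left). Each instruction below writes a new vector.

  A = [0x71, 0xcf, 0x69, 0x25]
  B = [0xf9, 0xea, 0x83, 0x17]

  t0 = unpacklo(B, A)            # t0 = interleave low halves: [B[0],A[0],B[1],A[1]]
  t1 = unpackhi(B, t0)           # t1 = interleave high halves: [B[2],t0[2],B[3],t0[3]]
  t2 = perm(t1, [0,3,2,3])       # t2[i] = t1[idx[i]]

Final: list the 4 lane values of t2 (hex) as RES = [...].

t0 = [0xf9, 0x71, 0xea, 0xcf]
t1 = [0x83, 0xea, 0x17, 0xcf]
t2 = [0x83, 0xcf, 0x17, 0xcf]

RES = [0x83, 0xcf, 0x17, 0xcf]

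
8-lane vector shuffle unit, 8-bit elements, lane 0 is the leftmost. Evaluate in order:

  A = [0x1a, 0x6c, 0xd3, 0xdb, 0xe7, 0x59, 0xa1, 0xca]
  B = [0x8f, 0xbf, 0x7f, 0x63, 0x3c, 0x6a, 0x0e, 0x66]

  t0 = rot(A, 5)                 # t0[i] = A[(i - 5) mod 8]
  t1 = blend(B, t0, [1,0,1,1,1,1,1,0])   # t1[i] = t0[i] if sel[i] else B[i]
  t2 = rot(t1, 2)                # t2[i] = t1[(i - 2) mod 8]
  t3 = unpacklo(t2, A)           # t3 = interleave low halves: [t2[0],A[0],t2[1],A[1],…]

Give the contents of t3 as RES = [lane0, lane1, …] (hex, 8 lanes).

→ t0 |db|e7|59|a1|ca|1a|6c|d3|
→ t1 |db|bf|59|a1|ca|1a|6c|66|
→ t2 |6c|66|db|bf|59|a1|ca|1a|
→ t3 |6c|1a|66|6c|db|d3|bf|db|

RES = [0x6c, 0x1a, 0x66, 0x6c, 0xdb, 0xd3, 0xbf, 0xdb]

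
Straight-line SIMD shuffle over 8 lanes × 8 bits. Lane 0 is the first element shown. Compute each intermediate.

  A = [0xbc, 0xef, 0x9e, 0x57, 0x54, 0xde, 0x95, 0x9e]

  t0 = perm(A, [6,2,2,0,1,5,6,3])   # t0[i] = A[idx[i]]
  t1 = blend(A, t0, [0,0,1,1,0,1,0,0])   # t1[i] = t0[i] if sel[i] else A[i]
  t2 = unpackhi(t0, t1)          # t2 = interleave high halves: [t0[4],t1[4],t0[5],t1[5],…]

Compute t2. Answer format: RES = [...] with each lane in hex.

t0 = [0x95, 0x9e, 0x9e, 0xbc, 0xef, 0xde, 0x95, 0x57]
t1 = [0xbc, 0xef, 0x9e, 0xbc, 0x54, 0xde, 0x95, 0x9e]
t2 = [0xef, 0x54, 0xde, 0xde, 0x95, 0x95, 0x57, 0x9e]

RES = [ 0xef  0x54  0xde  0xde  0x95  0x95  0x57  0x9e ]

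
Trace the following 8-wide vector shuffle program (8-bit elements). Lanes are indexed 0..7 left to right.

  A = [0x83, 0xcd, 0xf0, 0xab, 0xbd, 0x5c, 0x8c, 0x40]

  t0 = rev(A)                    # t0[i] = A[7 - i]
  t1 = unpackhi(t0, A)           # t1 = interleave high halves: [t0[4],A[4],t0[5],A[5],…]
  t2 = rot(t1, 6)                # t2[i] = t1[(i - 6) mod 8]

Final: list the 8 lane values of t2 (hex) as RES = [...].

→ t0 |40|8c|5c|bd|ab|f0|cd|83|
→ t1 |ab|bd|f0|5c|cd|8c|83|40|
→ t2 |f0|5c|cd|8c|83|40|ab|bd|

RES = [0xf0, 0x5c, 0xcd, 0x8c, 0x83, 0x40, 0xab, 0xbd]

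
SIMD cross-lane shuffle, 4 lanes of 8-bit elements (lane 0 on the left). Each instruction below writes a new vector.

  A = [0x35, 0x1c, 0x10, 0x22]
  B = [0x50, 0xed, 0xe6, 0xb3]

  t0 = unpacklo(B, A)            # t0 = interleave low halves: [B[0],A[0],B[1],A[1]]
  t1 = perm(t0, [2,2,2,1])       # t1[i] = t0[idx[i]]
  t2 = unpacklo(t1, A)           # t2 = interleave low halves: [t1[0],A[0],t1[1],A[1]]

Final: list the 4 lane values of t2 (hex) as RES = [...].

RES = [ 0xed  0x35  0xed  0x1c ]

→ t0 |50|35|ed|1c|
→ t1 |ed|ed|ed|35|
→ t2 |ed|35|ed|1c|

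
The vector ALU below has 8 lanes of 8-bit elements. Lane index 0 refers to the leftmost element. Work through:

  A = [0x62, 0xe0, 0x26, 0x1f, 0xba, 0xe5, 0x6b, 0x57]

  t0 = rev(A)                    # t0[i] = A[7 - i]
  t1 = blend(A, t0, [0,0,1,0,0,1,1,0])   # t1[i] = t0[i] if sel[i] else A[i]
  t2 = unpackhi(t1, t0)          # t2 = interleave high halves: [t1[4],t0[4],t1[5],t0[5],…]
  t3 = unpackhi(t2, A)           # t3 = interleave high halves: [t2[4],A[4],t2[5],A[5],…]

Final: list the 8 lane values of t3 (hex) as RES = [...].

→ t0 |57|6b|e5|ba|1f|26|e0|62|
→ t1 |62|e0|e5|1f|ba|26|e0|57|
→ t2 |ba|1f|26|26|e0|e0|57|62|
→ t3 |e0|ba|e0|e5|57|6b|62|57|

RES = [ 0xe0  0xba  0xe0  0xe5  0x57  0x6b  0x62  0x57 ]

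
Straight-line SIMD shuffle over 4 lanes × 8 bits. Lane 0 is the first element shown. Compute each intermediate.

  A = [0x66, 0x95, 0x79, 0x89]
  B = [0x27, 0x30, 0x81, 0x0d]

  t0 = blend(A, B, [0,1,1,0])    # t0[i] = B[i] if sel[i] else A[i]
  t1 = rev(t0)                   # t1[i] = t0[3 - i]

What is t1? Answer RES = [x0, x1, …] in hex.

t0 = [0x66, 0x30, 0x81, 0x89]
t1 = [0x89, 0x81, 0x30, 0x66]

RES = [ 0x89  0x81  0x30  0x66 ]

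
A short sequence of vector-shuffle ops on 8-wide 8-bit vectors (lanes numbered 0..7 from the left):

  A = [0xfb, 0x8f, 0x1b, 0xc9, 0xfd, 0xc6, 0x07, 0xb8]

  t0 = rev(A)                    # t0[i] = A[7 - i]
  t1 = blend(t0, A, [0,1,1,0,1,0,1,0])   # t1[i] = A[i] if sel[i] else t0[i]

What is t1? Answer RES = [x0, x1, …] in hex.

RES = [0xb8, 0x8f, 0x1b, 0xfd, 0xfd, 0x1b, 0x07, 0xfb]

  t0: b8 07 c6 fd c9 1b 8f fb
  t1: b8 8f 1b fd fd 1b 07 fb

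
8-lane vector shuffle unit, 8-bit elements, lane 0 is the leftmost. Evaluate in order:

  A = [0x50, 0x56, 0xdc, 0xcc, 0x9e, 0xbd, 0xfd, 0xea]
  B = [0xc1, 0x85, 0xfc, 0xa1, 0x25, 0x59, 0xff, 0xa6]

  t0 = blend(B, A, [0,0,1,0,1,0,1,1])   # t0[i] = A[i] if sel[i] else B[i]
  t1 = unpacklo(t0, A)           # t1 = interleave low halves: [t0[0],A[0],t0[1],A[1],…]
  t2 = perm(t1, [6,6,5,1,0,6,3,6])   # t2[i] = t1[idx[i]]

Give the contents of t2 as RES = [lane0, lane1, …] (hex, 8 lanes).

→ t0 |c1|85|dc|a1|9e|59|fd|ea|
→ t1 |c1|50|85|56|dc|dc|a1|cc|
→ t2 |a1|a1|dc|50|c1|a1|56|a1|

RES = [0xa1, 0xa1, 0xdc, 0x50, 0xc1, 0xa1, 0x56, 0xa1]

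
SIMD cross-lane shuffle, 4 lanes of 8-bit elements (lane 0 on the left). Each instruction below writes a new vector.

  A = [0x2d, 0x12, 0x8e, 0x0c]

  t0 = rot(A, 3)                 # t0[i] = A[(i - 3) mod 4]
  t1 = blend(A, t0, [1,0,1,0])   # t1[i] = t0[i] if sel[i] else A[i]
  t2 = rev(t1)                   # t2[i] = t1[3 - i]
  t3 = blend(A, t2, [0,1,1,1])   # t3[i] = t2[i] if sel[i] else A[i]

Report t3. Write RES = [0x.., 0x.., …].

RES = [ 0x2d  0x0c  0x12  0x12 ]

→ t0 |12|8e|0c|2d|
→ t1 |12|12|0c|0c|
→ t2 |0c|0c|12|12|
→ t3 |2d|0c|12|12|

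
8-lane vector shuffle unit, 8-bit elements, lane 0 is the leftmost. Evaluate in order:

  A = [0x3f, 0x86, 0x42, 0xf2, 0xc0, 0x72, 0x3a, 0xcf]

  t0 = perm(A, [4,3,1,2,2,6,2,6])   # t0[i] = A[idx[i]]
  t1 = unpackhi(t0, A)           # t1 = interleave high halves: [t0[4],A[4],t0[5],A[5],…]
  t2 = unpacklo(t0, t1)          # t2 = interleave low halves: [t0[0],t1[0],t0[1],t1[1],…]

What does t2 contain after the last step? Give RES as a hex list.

t0 = [0xc0, 0xf2, 0x86, 0x42, 0x42, 0x3a, 0x42, 0x3a]
t1 = [0x42, 0xc0, 0x3a, 0x72, 0x42, 0x3a, 0x3a, 0xcf]
t2 = [0xc0, 0x42, 0xf2, 0xc0, 0x86, 0x3a, 0x42, 0x72]

RES = [ 0xc0  0x42  0xf2  0xc0  0x86  0x3a  0x42  0x72 ]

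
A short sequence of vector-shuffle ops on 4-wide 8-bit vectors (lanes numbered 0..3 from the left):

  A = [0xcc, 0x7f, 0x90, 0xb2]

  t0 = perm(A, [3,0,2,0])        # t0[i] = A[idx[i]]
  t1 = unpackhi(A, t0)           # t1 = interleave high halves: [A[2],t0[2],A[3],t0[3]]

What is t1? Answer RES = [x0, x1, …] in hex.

RES = [0x90, 0x90, 0xb2, 0xcc]

  t0: b2 cc 90 cc
  t1: 90 90 b2 cc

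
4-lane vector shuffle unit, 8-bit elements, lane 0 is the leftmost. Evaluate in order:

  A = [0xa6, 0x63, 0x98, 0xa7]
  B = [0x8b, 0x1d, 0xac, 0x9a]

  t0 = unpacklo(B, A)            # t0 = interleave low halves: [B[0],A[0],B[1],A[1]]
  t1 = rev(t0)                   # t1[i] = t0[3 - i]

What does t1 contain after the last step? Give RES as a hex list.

t0 = [0x8b, 0xa6, 0x1d, 0x63]
t1 = [0x63, 0x1d, 0xa6, 0x8b]

RES = [0x63, 0x1d, 0xa6, 0x8b]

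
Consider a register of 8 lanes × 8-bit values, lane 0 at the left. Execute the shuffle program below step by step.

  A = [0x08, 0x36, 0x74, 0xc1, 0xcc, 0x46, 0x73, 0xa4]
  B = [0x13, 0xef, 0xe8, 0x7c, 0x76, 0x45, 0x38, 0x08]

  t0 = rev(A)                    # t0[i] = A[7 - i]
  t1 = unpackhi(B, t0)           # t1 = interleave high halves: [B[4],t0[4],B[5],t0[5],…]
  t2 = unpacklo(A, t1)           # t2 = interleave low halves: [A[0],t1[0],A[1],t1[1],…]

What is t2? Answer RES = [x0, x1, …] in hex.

→ t0 |a4|73|46|cc|c1|74|36|08|
→ t1 |76|c1|45|74|38|36|08|08|
→ t2 |08|76|36|c1|74|45|c1|74|

RES = [ 0x08  0x76  0x36  0xc1  0x74  0x45  0xc1  0x74 ]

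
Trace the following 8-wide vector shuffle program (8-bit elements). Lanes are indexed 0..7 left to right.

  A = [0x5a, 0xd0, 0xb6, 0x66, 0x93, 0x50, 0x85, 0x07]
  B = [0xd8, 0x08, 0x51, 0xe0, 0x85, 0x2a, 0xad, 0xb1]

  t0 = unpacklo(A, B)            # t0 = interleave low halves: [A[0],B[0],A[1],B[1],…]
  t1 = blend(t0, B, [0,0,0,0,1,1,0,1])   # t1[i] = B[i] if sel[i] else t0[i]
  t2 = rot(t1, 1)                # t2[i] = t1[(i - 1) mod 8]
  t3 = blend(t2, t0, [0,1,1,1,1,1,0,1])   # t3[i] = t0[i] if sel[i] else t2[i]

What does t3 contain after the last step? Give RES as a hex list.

→ t0 |5a|d8|d0|08|b6|51|66|e0|
→ t1 |5a|d8|d0|08|85|2a|66|b1|
→ t2 |b1|5a|d8|d0|08|85|2a|66|
→ t3 |b1|d8|d0|08|b6|51|2a|e0|

RES = [0xb1, 0xd8, 0xd0, 0x08, 0xb6, 0x51, 0x2a, 0xe0]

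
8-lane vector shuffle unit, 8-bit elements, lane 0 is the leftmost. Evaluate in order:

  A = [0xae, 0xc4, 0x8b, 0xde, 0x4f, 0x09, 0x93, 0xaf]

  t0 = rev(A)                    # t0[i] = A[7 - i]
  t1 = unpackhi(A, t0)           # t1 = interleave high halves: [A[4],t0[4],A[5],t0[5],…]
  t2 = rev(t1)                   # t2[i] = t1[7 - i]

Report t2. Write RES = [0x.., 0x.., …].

t0 = [0xaf, 0x93, 0x09, 0x4f, 0xde, 0x8b, 0xc4, 0xae]
t1 = [0x4f, 0xde, 0x09, 0x8b, 0x93, 0xc4, 0xaf, 0xae]
t2 = [0xae, 0xaf, 0xc4, 0x93, 0x8b, 0x09, 0xde, 0x4f]

RES = [ 0xae  0xaf  0xc4  0x93  0x8b  0x09  0xde  0x4f ]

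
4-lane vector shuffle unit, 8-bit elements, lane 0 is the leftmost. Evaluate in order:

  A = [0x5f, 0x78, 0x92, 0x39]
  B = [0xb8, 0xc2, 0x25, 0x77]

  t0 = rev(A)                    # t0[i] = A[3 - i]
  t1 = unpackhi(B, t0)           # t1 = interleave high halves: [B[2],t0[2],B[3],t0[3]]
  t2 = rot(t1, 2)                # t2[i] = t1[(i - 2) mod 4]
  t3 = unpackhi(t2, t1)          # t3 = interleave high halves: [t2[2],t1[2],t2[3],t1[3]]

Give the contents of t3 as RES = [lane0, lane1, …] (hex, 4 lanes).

RES = [0x25, 0x77, 0x78, 0x5f]

→ t0 |39|92|78|5f|
→ t1 |25|78|77|5f|
→ t2 |77|5f|25|78|
→ t3 |25|77|78|5f|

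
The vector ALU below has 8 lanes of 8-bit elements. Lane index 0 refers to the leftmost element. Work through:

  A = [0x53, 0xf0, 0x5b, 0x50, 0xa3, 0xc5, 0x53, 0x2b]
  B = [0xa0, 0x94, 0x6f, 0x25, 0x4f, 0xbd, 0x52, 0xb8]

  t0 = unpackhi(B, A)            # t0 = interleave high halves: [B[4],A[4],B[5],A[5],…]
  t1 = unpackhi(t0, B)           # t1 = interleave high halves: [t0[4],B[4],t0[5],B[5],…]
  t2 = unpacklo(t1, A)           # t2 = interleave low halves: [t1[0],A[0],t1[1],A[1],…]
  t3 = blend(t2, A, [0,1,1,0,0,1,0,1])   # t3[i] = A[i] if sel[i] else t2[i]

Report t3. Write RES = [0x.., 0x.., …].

  t0: 4f a3 bd c5 52 53 b8 2b
  t1: 52 4f 53 bd b8 52 2b b8
  t2: 52 53 4f f0 53 5b bd 50
  t3: 52 f0 5b f0 53 c5 bd 2b

RES = [ 0x52  0xf0  0x5b  0xf0  0x53  0xc5  0xbd  0x2b ]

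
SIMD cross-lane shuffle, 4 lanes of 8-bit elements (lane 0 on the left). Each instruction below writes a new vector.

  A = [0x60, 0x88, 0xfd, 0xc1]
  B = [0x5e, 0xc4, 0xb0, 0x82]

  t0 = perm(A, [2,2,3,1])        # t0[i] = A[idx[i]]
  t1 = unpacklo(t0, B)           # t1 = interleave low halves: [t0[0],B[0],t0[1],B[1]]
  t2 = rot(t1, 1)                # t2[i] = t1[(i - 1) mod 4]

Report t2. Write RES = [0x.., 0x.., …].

RES = [0xc4, 0xfd, 0x5e, 0xfd]

  t0: fd fd c1 88
  t1: fd 5e fd c4
  t2: c4 fd 5e fd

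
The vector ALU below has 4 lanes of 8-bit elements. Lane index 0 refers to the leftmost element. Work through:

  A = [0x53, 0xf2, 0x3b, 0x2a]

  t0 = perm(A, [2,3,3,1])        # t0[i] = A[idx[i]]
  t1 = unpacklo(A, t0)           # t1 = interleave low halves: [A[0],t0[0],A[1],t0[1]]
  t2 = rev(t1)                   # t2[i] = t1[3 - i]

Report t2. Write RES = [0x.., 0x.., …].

  t0: 3b 2a 2a f2
  t1: 53 3b f2 2a
  t2: 2a f2 3b 53

RES = [ 0x2a  0xf2  0x3b  0x53 ]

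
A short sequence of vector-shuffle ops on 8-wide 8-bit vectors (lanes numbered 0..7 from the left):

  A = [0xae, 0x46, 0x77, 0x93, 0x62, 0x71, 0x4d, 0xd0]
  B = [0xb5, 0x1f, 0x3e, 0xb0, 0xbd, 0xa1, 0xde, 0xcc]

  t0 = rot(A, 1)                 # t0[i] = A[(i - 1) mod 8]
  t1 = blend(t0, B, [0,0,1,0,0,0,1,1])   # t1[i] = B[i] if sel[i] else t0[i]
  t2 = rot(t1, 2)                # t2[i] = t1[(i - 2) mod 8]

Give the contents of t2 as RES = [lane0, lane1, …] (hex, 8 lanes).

RES = [0xde, 0xcc, 0xd0, 0xae, 0x3e, 0x77, 0x93, 0x62]

t0 = [0xd0, 0xae, 0x46, 0x77, 0x93, 0x62, 0x71, 0x4d]
t1 = [0xd0, 0xae, 0x3e, 0x77, 0x93, 0x62, 0xde, 0xcc]
t2 = [0xde, 0xcc, 0xd0, 0xae, 0x3e, 0x77, 0x93, 0x62]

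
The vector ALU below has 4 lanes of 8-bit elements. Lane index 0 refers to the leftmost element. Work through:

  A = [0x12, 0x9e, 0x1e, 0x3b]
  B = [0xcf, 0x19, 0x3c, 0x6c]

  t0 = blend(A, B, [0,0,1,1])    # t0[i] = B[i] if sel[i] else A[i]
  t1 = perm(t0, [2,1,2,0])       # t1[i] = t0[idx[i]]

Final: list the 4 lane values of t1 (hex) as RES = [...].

  t0: 12 9e 3c 6c
  t1: 3c 9e 3c 12

RES = [ 0x3c  0x9e  0x3c  0x12 ]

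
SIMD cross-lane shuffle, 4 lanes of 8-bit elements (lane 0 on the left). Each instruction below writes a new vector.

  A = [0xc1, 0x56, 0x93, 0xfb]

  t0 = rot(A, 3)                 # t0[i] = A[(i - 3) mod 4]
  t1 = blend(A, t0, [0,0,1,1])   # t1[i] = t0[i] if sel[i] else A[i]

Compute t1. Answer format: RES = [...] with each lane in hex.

  t0: 56 93 fb c1
  t1: c1 56 fb c1

RES = [ 0xc1  0x56  0xfb  0xc1 ]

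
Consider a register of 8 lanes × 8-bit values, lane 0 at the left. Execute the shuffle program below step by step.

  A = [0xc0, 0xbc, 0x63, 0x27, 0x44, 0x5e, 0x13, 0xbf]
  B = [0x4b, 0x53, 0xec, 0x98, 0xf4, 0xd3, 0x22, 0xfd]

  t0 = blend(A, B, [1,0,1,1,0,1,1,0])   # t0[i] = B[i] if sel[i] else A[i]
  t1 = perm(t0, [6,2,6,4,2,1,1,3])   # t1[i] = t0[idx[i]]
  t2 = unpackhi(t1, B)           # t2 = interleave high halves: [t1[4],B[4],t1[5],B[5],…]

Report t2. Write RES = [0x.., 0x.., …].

  t0: 4b bc ec 98 44 d3 22 bf
  t1: 22 ec 22 44 ec bc bc 98
  t2: ec f4 bc d3 bc 22 98 fd

RES = [ 0xec  0xf4  0xbc  0xd3  0xbc  0x22  0x98  0xfd ]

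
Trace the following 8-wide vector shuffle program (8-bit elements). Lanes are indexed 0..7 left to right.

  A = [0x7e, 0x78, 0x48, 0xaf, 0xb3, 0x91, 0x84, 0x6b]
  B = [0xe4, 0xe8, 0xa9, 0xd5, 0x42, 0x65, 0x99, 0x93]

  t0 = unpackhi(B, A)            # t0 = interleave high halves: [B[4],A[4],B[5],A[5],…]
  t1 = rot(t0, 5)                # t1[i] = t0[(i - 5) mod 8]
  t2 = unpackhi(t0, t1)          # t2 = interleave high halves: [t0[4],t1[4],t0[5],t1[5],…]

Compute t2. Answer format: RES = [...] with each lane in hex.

  t0: 42 b3 65 91 99 84 93 6b
  t1: 91 99 84 93 6b 42 b3 65
  t2: 99 6b 84 42 93 b3 6b 65

RES = [ 0x99  0x6b  0x84  0x42  0x93  0xb3  0x6b  0x65 ]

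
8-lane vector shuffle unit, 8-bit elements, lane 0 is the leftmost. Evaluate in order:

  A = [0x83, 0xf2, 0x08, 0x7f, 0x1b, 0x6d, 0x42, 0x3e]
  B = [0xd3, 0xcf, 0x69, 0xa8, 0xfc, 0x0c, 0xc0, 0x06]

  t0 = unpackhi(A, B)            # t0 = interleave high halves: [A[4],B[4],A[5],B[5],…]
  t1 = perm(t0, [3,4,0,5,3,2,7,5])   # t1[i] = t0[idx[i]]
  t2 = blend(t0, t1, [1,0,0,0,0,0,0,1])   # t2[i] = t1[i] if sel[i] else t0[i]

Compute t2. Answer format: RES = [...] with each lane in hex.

t0 = [0x1b, 0xfc, 0x6d, 0x0c, 0x42, 0xc0, 0x3e, 0x06]
t1 = [0x0c, 0x42, 0x1b, 0xc0, 0x0c, 0x6d, 0x06, 0xc0]
t2 = [0x0c, 0xfc, 0x6d, 0x0c, 0x42, 0xc0, 0x3e, 0xc0]

RES = [ 0x0c  0xfc  0x6d  0x0c  0x42  0xc0  0x3e  0xc0 ]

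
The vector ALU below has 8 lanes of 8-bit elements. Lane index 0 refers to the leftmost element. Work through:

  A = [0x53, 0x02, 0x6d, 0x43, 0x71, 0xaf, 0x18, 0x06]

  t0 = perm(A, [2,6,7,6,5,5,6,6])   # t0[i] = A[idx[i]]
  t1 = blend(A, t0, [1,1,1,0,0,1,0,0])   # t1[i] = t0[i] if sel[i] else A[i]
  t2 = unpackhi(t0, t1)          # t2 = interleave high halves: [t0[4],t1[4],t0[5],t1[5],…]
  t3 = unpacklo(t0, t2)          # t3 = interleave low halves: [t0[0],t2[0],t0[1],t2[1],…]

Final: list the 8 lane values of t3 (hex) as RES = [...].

  t0: 6d 18 06 18 af af 18 18
  t1: 6d 18 06 43 71 af 18 06
  t2: af 71 af af 18 18 18 06
  t3: 6d af 18 71 06 af 18 af

RES = [ 0x6d  0xaf  0x18  0x71  0x06  0xaf  0x18  0xaf ]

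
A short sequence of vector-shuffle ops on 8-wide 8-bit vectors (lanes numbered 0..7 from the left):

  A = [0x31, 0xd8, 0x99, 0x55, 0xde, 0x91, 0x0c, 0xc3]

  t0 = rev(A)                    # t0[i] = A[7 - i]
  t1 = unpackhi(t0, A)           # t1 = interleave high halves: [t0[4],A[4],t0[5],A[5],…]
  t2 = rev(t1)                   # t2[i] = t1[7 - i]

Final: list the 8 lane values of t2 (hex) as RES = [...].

→ t0 |c3|0c|91|de|55|99|d8|31|
→ t1 |55|de|99|91|d8|0c|31|c3|
→ t2 |c3|31|0c|d8|91|99|de|55|

RES = [ 0xc3  0x31  0x0c  0xd8  0x91  0x99  0xde  0x55 ]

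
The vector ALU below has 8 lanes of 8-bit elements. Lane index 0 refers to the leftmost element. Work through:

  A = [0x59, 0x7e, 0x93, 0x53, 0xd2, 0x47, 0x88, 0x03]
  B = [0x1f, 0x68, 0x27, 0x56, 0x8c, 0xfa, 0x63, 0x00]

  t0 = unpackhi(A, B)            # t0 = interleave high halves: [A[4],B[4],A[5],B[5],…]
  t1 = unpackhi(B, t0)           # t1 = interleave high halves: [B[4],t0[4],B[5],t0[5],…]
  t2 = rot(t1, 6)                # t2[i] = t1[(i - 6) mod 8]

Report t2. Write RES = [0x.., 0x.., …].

RES = [0xfa, 0x63, 0x63, 0x03, 0x00, 0x00, 0x8c, 0x88]

t0 = [0xd2, 0x8c, 0x47, 0xfa, 0x88, 0x63, 0x03, 0x00]
t1 = [0x8c, 0x88, 0xfa, 0x63, 0x63, 0x03, 0x00, 0x00]
t2 = [0xfa, 0x63, 0x63, 0x03, 0x00, 0x00, 0x8c, 0x88]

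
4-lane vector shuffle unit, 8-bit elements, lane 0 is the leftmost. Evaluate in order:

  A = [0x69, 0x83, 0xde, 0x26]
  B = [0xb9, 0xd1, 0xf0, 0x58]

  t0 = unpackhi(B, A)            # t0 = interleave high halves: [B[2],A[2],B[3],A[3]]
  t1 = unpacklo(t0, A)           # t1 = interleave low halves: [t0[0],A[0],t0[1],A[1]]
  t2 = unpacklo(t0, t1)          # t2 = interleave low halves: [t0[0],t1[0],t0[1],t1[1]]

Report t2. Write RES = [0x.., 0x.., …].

  t0: f0 de 58 26
  t1: f0 69 de 83
  t2: f0 f0 de 69

RES = [0xf0, 0xf0, 0xde, 0x69]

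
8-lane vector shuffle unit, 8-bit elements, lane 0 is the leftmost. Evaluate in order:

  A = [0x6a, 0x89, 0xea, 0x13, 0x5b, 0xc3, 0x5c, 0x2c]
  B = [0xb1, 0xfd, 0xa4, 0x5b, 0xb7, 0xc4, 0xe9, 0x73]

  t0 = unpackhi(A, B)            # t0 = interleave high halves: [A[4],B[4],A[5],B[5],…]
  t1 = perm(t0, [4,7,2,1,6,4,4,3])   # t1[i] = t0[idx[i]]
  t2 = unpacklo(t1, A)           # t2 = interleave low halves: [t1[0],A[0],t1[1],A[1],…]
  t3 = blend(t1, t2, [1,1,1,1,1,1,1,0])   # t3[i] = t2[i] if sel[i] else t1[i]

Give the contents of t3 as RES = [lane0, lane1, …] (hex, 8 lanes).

→ t0 |5b|b7|c3|c4|5c|e9|2c|73|
→ t1 |5c|73|c3|b7|2c|5c|5c|c4|
→ t2 |5c|6a|73|89|c3|ea|b7|13|
→ t3 |5c|6a|73|89|c3|ea|b7|c4|

RES = [ 0x5c  0x6a  0x73  0x89  0xc3  0xea  0xb7  0xc4 ]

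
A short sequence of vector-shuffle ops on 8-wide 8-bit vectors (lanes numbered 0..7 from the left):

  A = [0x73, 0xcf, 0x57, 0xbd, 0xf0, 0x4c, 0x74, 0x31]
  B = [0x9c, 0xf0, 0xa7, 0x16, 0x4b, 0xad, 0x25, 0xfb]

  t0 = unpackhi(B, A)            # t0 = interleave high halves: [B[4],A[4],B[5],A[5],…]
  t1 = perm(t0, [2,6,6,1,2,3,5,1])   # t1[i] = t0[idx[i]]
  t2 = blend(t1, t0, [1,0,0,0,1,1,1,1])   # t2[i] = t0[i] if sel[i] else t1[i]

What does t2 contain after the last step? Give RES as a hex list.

  t0: 4b f0 ad 4c 25 74 fb 31
  t1: ad fb fb f0 ad 4c 74 f0
  t2: 4b fb fb f0 25 74 fb 31

RES = [ 0x4b  0xfb  0xfb  0xf0  0x25  0x74  0xfb  0x31 ]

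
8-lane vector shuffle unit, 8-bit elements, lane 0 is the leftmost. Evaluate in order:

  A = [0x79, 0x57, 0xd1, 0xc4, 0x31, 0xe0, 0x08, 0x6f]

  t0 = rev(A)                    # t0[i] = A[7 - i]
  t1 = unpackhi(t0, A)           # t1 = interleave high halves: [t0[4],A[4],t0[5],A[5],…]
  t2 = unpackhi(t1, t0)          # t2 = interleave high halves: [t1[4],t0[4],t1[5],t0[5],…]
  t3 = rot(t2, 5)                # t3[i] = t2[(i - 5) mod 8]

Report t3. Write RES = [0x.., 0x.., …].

RES = [ 0xd1  0x79  0x57  0x6f  0x79  0x57  0xc4  0x08 ]

t0 = [0x6f, 0x08, 0xe0, 0x31, 0xc4, 0xd1, 0x57, 0x79]
t1 = [0xc4, 0x31, 0xd1, 0xe0, 0x57, 0x08, 0x79, 0x6f]
t2 = [0x57, 0xc4, 0x08, 0xd1, 0x79, 0x57, 0x6f, 0x79]
t3 = [0xd1, 0x79, 0x57, 0x6f, 0x79, 0x57, 0xc4, 0x08]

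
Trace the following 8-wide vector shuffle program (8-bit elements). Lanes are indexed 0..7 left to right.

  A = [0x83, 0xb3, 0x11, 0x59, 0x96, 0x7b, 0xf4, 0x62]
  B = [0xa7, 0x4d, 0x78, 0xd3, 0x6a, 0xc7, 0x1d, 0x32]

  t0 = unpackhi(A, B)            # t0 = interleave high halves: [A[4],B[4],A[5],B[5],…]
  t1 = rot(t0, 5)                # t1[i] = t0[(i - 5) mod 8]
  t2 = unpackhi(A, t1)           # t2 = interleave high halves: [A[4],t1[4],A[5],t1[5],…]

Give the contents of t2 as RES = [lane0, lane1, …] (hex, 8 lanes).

  t0: 96 6a 7b c7 f4 1d 62 32
  t1: c7 f4 1d 62 32 96 6a 7b
  t2: 96 32 7b 96 f4 6a 62 7b

RES = [0x96, 0x32, 0x7b, 0x96, 0xf4, 0x6a, 0x62, 0x7b]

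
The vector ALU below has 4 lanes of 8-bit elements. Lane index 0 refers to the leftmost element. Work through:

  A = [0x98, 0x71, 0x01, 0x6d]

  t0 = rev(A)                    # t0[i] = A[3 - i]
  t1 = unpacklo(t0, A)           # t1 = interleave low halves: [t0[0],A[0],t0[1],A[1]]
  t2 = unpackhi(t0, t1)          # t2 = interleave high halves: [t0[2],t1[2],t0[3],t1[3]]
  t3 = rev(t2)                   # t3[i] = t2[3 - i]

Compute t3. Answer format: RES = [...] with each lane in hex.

  t0: 6d 01 71 98
  t1: 6d 98 01 71
  t2: 71 01 98 71
  t3: 71 98 01 71

RES = [0x71, 0x98, 0x01, 0x71]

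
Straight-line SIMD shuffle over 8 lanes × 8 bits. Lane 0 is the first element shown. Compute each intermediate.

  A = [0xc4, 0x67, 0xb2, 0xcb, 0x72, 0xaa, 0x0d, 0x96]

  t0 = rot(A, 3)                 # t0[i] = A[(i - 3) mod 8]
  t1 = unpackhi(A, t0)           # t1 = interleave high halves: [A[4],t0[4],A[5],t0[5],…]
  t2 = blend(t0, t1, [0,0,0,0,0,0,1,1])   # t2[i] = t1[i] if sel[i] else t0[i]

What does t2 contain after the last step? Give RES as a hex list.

RES = [ 0xaa  0x0d  0x96  0xc4  0x67  0xb2  0x96  0x72 ]

→ t0 |aa|0d|96|c4|67|b2|cb|72|
→ t1 |72|67|aa|b2|0d|cb|96|72|
→ t2 |aa|0d|96|c4|67|b2|96|72|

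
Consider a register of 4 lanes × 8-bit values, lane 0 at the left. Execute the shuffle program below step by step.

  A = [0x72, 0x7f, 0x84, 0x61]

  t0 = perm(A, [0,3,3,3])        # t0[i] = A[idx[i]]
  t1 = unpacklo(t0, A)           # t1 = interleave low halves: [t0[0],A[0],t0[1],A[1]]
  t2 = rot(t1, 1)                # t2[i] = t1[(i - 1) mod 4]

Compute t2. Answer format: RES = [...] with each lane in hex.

RES = [0x7f, 0x72, 0x72, 0x61]

t0 = [0x72, 0x61, 0x61, 0x61]
t1 = [0x72, 0x72, 0x61, 0x7f]
t2 = [0x7f, 0x72, 0x72, 0x61]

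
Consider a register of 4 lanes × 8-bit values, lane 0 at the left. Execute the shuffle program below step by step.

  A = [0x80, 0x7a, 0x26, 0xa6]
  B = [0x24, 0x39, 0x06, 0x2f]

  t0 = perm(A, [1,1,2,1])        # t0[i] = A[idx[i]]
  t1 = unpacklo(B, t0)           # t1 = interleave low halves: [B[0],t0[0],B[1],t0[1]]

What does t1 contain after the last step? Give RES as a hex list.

t0 = [0x7a, 0x7a, 0x26, 0x7a]
t1 = [0x24, 0x7a, 0x39, 0x7a]

RES = [0x24, 0x7a, 0x39, 0x7a]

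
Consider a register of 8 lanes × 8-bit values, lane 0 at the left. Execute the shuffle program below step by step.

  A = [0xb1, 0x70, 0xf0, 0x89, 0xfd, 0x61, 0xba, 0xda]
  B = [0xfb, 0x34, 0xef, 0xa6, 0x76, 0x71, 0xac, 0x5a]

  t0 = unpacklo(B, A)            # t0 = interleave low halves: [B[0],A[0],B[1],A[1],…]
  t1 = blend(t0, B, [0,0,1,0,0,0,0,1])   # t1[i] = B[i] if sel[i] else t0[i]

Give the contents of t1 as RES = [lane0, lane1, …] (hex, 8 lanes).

→ t0 |fb|b1|34|70|ef|f0|a6|89|
→ t1 |fb|b1|ef|70|ef|f0|a6|5a|

RES = [ 0xfb  0xb1  0xef  0x70  0xef  0xf0  0xa6  0x5a ]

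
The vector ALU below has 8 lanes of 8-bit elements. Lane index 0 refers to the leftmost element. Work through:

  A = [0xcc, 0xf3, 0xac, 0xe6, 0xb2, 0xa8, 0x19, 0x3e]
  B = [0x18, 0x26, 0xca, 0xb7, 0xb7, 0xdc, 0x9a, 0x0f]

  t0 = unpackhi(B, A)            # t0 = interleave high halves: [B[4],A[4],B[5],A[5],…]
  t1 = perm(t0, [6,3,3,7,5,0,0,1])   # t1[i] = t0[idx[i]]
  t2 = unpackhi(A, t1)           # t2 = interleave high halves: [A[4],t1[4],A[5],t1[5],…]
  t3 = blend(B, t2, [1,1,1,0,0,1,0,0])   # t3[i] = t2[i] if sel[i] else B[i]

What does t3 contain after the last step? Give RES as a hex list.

RES = [ 0xb2  0x19  0xa8  0xb7  0xb7  0xb7  0x9a  0x0f ]

t0 = [0xb7, 0xb2, 0xdc, 0xa8, 0x9a, 0x19, 0x0f, 0x3e]
t1 = [0x0f, 0xa8, 0xa8, 0x3e, 0x19, 0xb7, 0xb7, 0xb2]
t2 = [0xb2, 0x19, 0xa8, 0xb7, 0x19, 0xb7, 0x3e, 0xb2]
t3 = [0xb2, 0x19, 0xa8, 0xb7, 0xb7, 0xb7, 0x9a, 0x0f]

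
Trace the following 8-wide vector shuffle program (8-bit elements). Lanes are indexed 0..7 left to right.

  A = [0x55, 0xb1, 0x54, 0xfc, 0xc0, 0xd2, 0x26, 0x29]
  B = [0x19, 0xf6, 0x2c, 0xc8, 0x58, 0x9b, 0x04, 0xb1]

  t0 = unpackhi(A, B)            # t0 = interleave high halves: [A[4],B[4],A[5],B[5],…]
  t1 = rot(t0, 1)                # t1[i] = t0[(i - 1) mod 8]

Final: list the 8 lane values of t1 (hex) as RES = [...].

  t0: c0 58 d2 9b 26 04 29 b1
  t1: b1 c0 58 d2 9b 26 04 29

RES = [ 0xb1  0xc0  0x58  0xd2  0x9b  0x26  0x04  0x29 ]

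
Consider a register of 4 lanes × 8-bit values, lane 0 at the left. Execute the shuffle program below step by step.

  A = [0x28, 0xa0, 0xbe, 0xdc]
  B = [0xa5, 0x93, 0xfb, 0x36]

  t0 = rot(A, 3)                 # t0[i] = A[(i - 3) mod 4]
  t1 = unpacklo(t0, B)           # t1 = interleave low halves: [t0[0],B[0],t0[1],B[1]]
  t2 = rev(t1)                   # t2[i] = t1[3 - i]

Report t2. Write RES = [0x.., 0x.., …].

RES = [0x93, 0xbe, 0xa5, 0xa0]

  t0: a0 be dc 28
  t1: a0 a5 be 93
  t2: 93 be a5 a0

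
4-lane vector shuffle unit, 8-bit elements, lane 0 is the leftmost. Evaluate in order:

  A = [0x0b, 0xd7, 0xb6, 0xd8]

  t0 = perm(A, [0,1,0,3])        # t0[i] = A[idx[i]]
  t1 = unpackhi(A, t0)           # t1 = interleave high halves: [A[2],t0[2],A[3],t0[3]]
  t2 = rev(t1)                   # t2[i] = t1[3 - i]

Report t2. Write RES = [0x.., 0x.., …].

t0 = [0x0b, 0xd7, 0x0b, 0xd8]
t1 = [0xb6, 0x0b, 0xd8, 0xd8]
t2 = [0xd8, 0xd8, 0x0b, 0xb6]

RES = [0xd8, 0xd8, 0x0b, 0xb6]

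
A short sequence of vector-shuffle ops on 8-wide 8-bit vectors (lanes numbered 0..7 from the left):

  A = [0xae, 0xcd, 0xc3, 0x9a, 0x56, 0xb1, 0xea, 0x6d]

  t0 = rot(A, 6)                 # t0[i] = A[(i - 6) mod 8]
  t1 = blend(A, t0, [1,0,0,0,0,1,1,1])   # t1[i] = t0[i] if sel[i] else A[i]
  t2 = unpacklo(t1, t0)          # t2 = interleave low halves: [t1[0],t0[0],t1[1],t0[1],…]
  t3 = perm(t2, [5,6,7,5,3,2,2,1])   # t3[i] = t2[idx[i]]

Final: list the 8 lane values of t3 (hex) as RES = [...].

RES = [0x56, 0x9a, 0xb1, 0x56, 0x9a, 0xcd, 0xcd, 0xc3]

t0 = [0xc3, 0x9a, 0x56, 0xb1, 0xea, 0x6d, 0xae, 0xcd]
t1 = [0xc3, 0xcd, 0xc3, 0x9a, 0x56, 0x6d, 0xae, 0xcd]
t2 = [0xc3, 0xc3, 0xcd, 0x9a, 0xc3, 0x56, 0x9a, 0xb1]
t3 = [0x56, 0x9a, 0xb1, 0x56, 0x9a, 0xcd, 0xcd, 0xc3]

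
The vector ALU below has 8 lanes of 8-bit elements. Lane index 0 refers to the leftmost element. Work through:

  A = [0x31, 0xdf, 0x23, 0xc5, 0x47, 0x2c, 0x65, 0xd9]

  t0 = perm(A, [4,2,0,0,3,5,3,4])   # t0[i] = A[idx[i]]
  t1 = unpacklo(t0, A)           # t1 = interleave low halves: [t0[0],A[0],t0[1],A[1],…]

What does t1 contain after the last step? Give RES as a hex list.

→ t0 |47|23|31|31|c5|2c|c5|47|
→ t1 |47|31|23|df|31|23|31|c5|

RES = [0x47, 0x31, 0x23, 0xdf, 0x31, 0x23, 0x31, 0xc5]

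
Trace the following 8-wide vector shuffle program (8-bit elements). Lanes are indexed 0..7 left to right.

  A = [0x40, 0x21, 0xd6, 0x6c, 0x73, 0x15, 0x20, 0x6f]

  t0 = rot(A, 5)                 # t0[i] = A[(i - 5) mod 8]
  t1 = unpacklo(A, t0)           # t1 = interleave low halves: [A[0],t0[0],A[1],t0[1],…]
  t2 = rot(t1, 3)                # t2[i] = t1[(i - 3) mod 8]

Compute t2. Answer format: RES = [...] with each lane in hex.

RES = [ 0x15  0x6c  0x20  0x40  0x6c  0x21  0x73  0xd6 ]

t0 = [0x6c, 0x73, 0x15, 0x20, 0x6f, 0x40, 0x21, 0xd6]
t1 = [0x40, 0x6c, 0x21, 0x73, 0xd6, 0x15, 0x6c, 0x20]
t2 = [0x15, 0x6c, 0x20, 0x40, 0x6c, 0x21, 0x73, 0xd6]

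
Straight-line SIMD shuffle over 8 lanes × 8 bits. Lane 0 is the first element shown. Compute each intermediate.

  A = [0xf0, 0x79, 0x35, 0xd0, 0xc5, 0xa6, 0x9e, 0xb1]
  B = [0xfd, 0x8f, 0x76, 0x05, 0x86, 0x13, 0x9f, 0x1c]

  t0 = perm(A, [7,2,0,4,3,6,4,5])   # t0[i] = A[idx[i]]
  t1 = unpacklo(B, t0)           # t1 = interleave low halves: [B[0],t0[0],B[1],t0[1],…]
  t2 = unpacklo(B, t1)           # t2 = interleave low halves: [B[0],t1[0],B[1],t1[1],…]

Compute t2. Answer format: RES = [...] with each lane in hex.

→ t0 |b1|35|f0|c5|d0|9e|c5|a6|
→ t1 |fd|b1|8f|35|76|f0|05|c5|
→ t2 |fd|fd|8f|b1|76|8f|05|35|

RES = [0xfd, 0xfd, 0x8f, 0xb1, 0x76, 0x8f, 0x05, 0x35]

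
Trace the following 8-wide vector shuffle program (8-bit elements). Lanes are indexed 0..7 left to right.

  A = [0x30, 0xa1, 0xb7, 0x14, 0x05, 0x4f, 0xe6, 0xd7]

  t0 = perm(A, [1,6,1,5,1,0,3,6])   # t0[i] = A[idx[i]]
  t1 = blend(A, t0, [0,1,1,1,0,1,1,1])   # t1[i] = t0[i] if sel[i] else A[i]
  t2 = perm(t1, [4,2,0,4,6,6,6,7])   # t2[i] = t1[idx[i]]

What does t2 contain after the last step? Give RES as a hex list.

RES = [0x05, 0xa1, 0x30, 0x05, 0x14, 0x14, 0x14, 0xe6]

  t0: a1 e6 a1 4f a1 30 14 e6
  t1: 30 e6 a1 4f 05 30 14 e6
  t2: 05 a1 30 05 14 14 14 e6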